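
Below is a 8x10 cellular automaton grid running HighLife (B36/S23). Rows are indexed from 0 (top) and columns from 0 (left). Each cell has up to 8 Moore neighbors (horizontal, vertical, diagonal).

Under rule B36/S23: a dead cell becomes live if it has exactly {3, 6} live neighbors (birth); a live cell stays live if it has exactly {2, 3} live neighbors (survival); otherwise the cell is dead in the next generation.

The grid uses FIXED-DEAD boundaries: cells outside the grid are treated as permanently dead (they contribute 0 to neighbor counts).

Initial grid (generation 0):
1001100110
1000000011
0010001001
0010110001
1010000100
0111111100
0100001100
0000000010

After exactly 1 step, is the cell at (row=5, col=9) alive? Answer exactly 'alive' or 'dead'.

Simulating step by step:
Generation 0 (given above): 29 live cells
Generation 1: 27 live cells
0000000111
0101000001
0101010001
0010011010
0001000110
1001110010
0101100010
0000000100

Cell (5,9) at generation 1: 0 -> dead

Answer: dead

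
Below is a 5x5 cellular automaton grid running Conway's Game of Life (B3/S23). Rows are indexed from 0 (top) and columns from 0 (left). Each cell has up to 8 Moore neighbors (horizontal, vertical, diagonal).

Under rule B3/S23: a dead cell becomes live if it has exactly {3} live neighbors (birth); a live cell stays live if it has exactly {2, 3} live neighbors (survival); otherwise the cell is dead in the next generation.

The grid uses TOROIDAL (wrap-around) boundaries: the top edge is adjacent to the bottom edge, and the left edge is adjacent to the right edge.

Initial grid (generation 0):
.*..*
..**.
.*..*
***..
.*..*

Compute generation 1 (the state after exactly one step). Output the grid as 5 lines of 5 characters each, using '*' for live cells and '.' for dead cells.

Answer: .*..*
.****
....*
..***
...**

Derivation:
Simulating step by step:
Generation 0 (given above): 11 live cells
Generation 1: 12 live cells
(generation 1 grid is the final answer)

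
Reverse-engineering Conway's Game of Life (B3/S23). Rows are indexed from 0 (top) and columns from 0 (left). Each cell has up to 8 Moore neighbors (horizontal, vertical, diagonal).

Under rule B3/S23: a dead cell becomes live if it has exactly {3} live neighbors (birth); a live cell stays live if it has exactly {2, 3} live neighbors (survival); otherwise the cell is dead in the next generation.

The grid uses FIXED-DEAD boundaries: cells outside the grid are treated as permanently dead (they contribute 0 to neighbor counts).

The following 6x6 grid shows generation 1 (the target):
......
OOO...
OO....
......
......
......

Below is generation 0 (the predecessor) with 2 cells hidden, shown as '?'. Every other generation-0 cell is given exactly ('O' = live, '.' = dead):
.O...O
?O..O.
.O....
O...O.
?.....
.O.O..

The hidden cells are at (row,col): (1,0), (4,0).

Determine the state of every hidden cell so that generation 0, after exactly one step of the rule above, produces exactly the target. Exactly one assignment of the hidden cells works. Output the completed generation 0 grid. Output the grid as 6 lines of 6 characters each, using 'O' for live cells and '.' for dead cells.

Answer: .O...O
.O..O.
.O....
O...O.
......
.O.O..

Derivation:
Hidden generation-0 cells (in order): (1,0), (4,0).
A hidden cell only influences target cells in its own 3x3 neighborhood. Try each of the 2^2 = 4 assignments, step the completed generation 0 forward once under B3/S23, and compare with the target:
  (1,0)=. (4,0)=. -> step reproduces the target at every cell -> ACCEPT
  (1,0)=. (4,0)=O -> step gives (3,0)='O' but target has '.' -> reject
  (1,0)=O (4,0)=. -> step gives (0,0)='O' but target has '.' -> reject
  (1,0)=O (4,0)=O -> step gives (0,0)='O' but target has '.' -> reject
Unique solution: (1,0)=dead, (4,0)=dead.
Check: live-neighbor counts of every cell in the completed generation 0:
212121
323112
322222
121101
222221
102010
Applying B3/S23 to generation 0 with these counts gives:
......
OOO...
OO....
......
......
......
which matches the target exactly.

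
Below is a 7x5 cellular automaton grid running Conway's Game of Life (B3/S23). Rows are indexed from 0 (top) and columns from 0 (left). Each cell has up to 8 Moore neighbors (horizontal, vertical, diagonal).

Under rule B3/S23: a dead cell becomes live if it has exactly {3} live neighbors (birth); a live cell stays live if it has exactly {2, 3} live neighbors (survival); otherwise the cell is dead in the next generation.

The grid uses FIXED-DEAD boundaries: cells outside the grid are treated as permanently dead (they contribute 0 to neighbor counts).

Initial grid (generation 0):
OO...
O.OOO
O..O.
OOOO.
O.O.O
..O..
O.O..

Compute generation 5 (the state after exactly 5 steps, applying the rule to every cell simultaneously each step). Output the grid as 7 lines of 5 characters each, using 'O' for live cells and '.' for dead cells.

Simulating step by step:
Generation 0 (given above): 18 live cells
Generation 1: 14 live cells
OOOO.
O.OOO
O....
O...O
O....
..O..
.O...
Generation 2: 10 live cells
O...O
O...O
O...O
OO...
.O...
.O...
.....
Generation 3: 9 live cells
.....
OO.OO
O....
OO...
.OO..
.....
.....
Generation 4: 8 live cells
.....
OO...
..O..
O.O..
OOO..
.....
.....
Generation 5: 9 live cells
(generation 5 grid is the final answer)

Answer: .....
.O...
O.O..
O.OO.
O.O..
.O...
.....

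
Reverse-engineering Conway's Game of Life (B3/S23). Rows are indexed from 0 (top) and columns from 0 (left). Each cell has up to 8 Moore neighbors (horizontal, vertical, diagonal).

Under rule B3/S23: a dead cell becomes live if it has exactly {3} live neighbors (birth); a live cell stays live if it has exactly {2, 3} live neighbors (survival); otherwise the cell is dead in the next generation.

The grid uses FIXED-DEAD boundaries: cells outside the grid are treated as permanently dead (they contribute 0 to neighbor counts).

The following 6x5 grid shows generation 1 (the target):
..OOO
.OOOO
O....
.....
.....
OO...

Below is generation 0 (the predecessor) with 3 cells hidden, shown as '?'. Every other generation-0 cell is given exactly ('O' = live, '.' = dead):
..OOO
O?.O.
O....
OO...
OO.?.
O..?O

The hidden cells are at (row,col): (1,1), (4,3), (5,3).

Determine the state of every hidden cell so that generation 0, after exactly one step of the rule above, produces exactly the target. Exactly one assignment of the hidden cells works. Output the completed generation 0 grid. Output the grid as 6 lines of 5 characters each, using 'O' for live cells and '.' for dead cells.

Hidden generation-0 cells (in order): (1,1), (4,3), (5,3).
A hidden cell only influences target cells in its own 3x3 neighborhood. Try each of the 2^3 = 8 assignments, step the completed generation 0 forward once under B3/S23, and compare with the target:
  (1,1)=. (4,3)=. (5,3)=. -> step reproduces the target at every cell -> ACCEPT
  (1,1)=. (4,3)=. (5,3)=O -> step gives (4,2)='O' but target has '.' -> reject
  (1,1)=. (4,3)=O (5,3)=. -> step gives (3,2)='O' but target has '.' -> reject
  (1,1)=. (4,3)=O (5,3)=O -> step gives (3,2)='O' but target has '.' -> reject
  (1,1)=O (4,3)=. (5,3)=. -> step gives (0,1)='O' but target has '.' -> reject
  (1,1)=O (4,3)=. (5,3)=O -> step gives (0,1)='O' but target has '.' -> reject
  (1,1)=O (4,3)=O (5,3)=. -> step gives (0,1)='O' but target has '.' -> reject
  (1,1)=O (4,3)=O (5,3)=O -> step gives (0,1)='O' but target has '.' -> reject
Unique solution: (1,1)=dead, (4,3)=dead, (5,3)=dead.
Check: live-neighbor counts of every cell in the completed generation 0:
12232
13333
34211
44200
44211
23110
Applying B3/S23 to generation 0 with these counts gives:
..OOO
.OOOO
O....
.....
.....
OO...
which matches the target exactly.

Answer: ..OOO
O..O.
O....
OO...
OO...
O...O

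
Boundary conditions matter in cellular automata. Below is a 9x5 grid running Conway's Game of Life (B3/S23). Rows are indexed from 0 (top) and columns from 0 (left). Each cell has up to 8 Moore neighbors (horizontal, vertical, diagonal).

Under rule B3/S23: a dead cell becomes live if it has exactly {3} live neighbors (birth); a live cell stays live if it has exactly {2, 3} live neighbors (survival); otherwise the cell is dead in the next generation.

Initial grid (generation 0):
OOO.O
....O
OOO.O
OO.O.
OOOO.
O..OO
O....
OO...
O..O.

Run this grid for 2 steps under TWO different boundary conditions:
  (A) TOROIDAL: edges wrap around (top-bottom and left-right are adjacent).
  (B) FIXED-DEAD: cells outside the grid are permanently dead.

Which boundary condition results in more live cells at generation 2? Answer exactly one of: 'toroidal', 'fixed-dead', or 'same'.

Answer: fixed-dead

Derivation:
Under TOROIDAL boundary, generation 2:
..O..
.OO..
.....
.....
.....
.....
.....
.....
O....
Population = 4

Under FIXED-DEAD boundary, generation 2:
.....
.OO.O
....O
...O.
...OO
.....
O....
.....
OO...
Population = 10

Comparison: toroidal=4, fixed-dead=10 -> fixed-dead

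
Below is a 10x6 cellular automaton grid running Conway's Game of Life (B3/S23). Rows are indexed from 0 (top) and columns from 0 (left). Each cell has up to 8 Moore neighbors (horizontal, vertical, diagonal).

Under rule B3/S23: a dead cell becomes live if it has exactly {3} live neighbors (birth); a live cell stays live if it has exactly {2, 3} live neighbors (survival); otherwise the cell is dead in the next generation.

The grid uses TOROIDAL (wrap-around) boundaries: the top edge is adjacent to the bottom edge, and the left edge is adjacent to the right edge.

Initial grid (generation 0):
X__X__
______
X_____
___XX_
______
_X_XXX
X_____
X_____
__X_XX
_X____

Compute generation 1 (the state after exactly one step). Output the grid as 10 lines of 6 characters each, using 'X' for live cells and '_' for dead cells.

Answer: ______
______
______
______
__X__X
X___XX
XX__X_
XX____
XX___X
XXXXXX

Derivation:
Simulating step by step:
Generation 0 (given above): 15 live cells
Generation 1: 19 live cells
(generation 1 grid is the final answer)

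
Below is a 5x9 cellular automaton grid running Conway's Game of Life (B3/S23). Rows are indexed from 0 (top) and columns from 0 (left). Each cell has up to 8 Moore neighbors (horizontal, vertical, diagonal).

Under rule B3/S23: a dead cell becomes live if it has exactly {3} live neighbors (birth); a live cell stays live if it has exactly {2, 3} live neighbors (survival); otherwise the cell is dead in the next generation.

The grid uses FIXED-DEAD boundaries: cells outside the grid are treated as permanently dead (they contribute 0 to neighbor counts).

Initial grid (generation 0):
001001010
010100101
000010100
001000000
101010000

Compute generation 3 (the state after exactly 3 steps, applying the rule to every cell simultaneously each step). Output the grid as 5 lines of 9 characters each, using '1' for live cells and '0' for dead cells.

Answer: 000001100
011010000
110011000
010000000
001000000

Derivation:
Simulating step by step:
Generation 0 (given above): 13 live cells
Generation 1: 15 live cells
001000110
001110100
001101010
010001000
010100000
Generation 2: 12 live cells
001001110
010010000
010001000
010100100
001000000
Generation 3: 11 live cells
(generation 3 grid is the final answer)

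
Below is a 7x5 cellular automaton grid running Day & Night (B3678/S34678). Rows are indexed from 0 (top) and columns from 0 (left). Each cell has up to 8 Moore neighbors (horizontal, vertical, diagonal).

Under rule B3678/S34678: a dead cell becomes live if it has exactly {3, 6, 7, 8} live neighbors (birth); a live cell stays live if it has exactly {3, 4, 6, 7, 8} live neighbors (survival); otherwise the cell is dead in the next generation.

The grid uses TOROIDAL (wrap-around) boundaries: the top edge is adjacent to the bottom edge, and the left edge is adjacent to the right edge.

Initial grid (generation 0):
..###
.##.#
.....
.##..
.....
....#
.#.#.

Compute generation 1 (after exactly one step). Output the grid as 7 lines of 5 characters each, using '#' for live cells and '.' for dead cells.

Answer: ....#
#.#..
#..#.
.....
.....
.....
#..#.

Derivation:
Simulating step by step:
Generation 0 (given above): 11 live cells
Generation 1: 7 live cells
(generation 1 grid is the final answer)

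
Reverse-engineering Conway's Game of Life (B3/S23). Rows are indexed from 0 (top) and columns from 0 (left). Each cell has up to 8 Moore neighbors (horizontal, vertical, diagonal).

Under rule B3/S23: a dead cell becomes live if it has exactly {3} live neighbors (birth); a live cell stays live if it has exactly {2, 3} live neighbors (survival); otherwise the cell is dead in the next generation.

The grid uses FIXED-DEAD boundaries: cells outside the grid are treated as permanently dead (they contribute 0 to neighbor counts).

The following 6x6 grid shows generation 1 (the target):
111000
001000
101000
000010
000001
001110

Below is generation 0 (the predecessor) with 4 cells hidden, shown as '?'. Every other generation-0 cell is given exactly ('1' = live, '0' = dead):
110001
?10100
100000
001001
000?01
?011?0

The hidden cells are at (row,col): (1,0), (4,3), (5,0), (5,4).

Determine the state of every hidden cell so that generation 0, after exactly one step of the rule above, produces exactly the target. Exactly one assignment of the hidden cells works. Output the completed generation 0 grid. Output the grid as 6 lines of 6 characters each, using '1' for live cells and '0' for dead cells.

Answer: 110001
110100
100000
001001
000101
001110

Derivation:
Hidden generation-0 cells (in order): (1,0), (4,3), (5,0), (5,4).
A hidden cell only influences target cells in its own 3x3 neighborhood. Try each of the 2^4 = 16 assignments, step the completed generation 0 forward once under B3/S23, and compare with the target:
  (1,0)=0 (4,3)=0 (5,0)=0 (5,4)=0 -> step gives (1,1)='1' but target has '0' -> reject
  (1,0)=0 (4,3)=0 (5,0)=0 (5,4)=1 -> step gives (1,1)='1' but target has '0' -> reject
  (1,0)=0 (4,3)=0 (5,0)=1 (5,4)=0 -> step gives (1,1)='1' but target has '0' -> reject
  (1,0)=0 (4,3)=0 (5,0)=1 (5,4)=1 -> step gives (1,1)='1' but target has '0' -> reject
  (1,0)=0 (4,3)=1 (5,0)=0 (5,4)=0 -> step gives (1,1)='1' but target has '0' -> reject
  (1,0)=0 (4,3)=1 (5,0)=0 (5,4)=1 -> step gives (1,1)='1' but target has '0' -> reject
  (1,0)=0 (4,3)=1 (5,0)=1 (5,4)=0 -> step gives (1,1)='1' but target has '0' -> reject
  (1,0)=0 (4,3)=1 (5,0)=1 (5,4)=1 -> step gives (1,1)='1' but target has '0' -> reject
  (1,0)=1 (4,3)=0 (5,0)=0 (5,4)=0 -> step gives (3,4)='0' but target has '1' -> reject
  (1,0)=1 (4,3)=0 (5,0)=0 (5,4)=1 -> step gives (3,4)='0' but target has '1' -> reject
  (1,0)=1 (4,3)=0 (5,0)=1 (5,4)=0 -> step gives (3,4)='0' but target has '1' -> reject
  (1,0)=1 (4,3)=0 (5,0)=1 (5,4)=1 -> step gives (3,4)='0' but target has '1' -> reject
  (1,0)=1 (4,3)=1 (5,0)=0 (5,4)=0 -> step gives (4,3)='1' but target has '0' -> reject
  (1,0)=1 (4,3)=1 (5,0)=0 (5,4)=1 -> step reproduces the target at every cell -> ACCEPT
  (1,0)=1 (4,3)=1 (5,0)=1 (5,4)=0 -> step gives (4,1)='1' but target has '0' -> reject
  (1,0)=1 (4,3)=1 (5,0)=1 (5,4)=1 -> step gives (4,1)='1' but target has '0' -> reject
Unique solution: (1,0)=live, (4,3)=live, (5,0)=dead, (5,4)=live.
Check: live-neighbor counts of every cell in the completed generation 0:
333120
443021
243221
121231
024452
012332
Applying B3/S23 to generation 0 with these counts gives:
111000
001000
101000
000010
000001
001110
which matches the target exactly.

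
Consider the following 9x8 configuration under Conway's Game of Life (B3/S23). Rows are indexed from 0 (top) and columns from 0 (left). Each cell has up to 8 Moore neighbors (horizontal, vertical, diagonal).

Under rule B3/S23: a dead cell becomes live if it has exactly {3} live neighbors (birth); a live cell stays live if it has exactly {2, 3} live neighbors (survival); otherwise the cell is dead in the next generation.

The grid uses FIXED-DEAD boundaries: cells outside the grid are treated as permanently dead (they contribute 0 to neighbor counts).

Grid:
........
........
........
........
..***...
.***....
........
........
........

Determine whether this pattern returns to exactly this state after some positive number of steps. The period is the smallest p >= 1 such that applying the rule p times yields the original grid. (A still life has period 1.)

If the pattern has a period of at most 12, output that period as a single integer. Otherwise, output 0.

Answer: 2

Derivation:
Simulating and comparing each generation to the original:
Gen 0 (original, given above): 6 live cells
Gen 1: 6 live cells, differs from original
Gen 2: 6 live cells, MATCHES original -> period = 2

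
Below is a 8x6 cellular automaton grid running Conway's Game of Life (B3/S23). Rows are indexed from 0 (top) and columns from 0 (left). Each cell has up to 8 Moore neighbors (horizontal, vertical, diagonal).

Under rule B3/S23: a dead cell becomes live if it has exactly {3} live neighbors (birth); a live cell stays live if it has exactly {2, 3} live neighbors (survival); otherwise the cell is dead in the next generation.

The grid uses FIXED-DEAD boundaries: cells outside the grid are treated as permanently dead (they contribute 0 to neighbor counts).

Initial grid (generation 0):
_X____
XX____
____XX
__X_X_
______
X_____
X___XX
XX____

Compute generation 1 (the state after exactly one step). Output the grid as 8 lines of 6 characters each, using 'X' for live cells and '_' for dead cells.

Simulating step by step:
Generation 0 (given above): 13 live cells
Generation 1: 14 live cells
(generation 1 grid is the final answer)

Answer: XX____
XX____
_X_XXX
___XXX
______
______
X_____
XX____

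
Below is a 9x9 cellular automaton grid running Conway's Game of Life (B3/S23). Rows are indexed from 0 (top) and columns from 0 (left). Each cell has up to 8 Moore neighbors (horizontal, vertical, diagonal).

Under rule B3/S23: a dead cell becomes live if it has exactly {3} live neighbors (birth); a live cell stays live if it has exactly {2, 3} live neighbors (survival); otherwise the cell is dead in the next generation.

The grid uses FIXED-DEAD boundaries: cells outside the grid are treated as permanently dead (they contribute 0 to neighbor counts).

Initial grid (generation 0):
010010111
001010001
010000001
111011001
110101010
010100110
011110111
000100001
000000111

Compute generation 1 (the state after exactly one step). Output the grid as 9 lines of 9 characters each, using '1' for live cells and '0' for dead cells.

Answer: 000101011
011101001
100011011
000111111
000101011
000000000
010011101
000111000
000000011

Derivation:
Simulating step by step:
Generation 0 (given above): 37 live cells
Generation 1: 34 live cells
(generation 1 grid is the final answer)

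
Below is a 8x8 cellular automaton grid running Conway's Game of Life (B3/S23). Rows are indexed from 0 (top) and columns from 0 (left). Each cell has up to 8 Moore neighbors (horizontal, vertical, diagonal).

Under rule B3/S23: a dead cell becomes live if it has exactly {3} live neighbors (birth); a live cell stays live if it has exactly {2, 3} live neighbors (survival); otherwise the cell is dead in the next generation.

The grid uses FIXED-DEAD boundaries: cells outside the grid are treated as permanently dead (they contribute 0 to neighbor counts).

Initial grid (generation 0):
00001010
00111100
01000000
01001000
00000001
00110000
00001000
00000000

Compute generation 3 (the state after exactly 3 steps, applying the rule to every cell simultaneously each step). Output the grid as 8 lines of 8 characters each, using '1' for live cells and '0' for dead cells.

Simulating step by step:
Generation 0 (given above): 13 live cells
Generation 1: 11 live cells
00001000
00111100
01000100
00000000
00110000
00010000
00010000
00000000
Generation 2: 13 live cells
00001100
00110100
00110100
00100000
00110000
00011000
00000000
00000000
Generation 3: 14 live cells
(generation 3 grid is the final answer)

Answer: 00011100
00100110
01000000
01001000
00101000
00111000
00000000
00000000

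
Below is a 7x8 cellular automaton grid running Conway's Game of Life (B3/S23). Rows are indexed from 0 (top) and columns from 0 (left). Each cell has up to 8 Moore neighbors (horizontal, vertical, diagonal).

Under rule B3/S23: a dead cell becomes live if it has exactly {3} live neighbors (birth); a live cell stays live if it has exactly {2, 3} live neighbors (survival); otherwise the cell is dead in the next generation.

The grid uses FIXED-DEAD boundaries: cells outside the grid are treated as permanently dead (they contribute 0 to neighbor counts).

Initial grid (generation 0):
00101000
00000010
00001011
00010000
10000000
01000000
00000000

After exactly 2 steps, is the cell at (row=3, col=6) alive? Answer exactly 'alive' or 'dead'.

Answer: alive

Derivation:
Simulating step by step:
Generation 0 (given above): 9 live cells
Generation 1: 6 live cells
00000000
00010011
00000111
00000000
00000000
00000000
00000000
Generation 2: 5 live cells
00000000
00000101
00000101
00000010
00000000
00000000
00000000

Cell (3,6) at generation 2: 1 -> alive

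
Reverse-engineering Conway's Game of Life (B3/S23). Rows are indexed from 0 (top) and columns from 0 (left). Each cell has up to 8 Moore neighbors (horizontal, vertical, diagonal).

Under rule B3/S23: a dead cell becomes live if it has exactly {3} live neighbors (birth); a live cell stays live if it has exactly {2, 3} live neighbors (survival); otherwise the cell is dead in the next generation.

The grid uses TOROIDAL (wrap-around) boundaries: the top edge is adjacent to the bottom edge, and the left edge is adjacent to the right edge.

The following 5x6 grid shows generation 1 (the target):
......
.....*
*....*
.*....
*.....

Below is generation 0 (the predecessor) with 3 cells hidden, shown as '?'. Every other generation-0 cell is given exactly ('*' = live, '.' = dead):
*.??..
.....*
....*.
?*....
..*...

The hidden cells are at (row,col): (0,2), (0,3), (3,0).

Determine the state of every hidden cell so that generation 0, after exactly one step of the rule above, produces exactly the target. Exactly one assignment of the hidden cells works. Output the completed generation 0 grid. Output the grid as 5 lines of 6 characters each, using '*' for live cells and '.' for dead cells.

Answer: *.....
.....*
....*.
**....
..*...

Derivation:
Hidden generation-0 cells (in order): (0,2), (0,3), (3,0).
A hidden cell only influences target cells in its own 3x3 neighborhood. Try each of the 2^3 = 8 assignments, step the completed generation 0 forward once under B3/S23, and compare with the target:
  (0,2)=. (0,3)=. (3,0)=. -> step gives (2,0)='.' but target has '*' -> reject
  (0,2)=. (0,3)=. (3,0)=* -> step reproduces the target at every cell -> ACCEPT
  (0,2)=. (0,3)=* (3,0)=. -> step gives (1,4)='*' but target has '.' -> reject
  (0,2)=. (0,3)=* (3,0)=* -> step gives (1,4)='*' but target has '.' -> reject
  (0,2)=* (0,3)=. (3,0)=. -> step gives (0,1)='*' but target has '.' -> reject
  (0,2)=* (0,3)=. (3,0)=* -> step gives (0,1)='*' but target has '.' -> reject
  (0,2)=* (0,3)=* (3,0)=. -> step gives (0,1)='*' but target has '.' -> reject
  (0,2)=* (0,3)=* (3,0)=* -> step gives (0,1)='*' but target has '.' -> reject
Unique solution: (0,2)=dead, (0,3)=dead, (3,0)=live.
Check: live-neighbor counts of every cell in the completed generation 0:
121112
210122
321113
122212
341102
Applying B3/S23 to generation 0 with these counts gives:
......
.....*
*....*
.*....
*.....
which matches the target exactly.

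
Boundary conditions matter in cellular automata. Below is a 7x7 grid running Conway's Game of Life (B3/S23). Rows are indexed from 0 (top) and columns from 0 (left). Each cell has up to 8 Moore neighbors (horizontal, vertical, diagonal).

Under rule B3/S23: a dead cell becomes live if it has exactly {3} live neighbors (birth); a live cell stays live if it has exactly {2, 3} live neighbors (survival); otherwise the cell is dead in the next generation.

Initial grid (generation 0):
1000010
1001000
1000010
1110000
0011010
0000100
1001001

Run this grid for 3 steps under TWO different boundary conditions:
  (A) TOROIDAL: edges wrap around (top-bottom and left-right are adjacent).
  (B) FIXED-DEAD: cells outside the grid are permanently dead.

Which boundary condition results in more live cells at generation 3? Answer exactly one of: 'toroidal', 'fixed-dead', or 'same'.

Under TOROIDAL boundary, generation 3:
0011100
1110001
1110101
1001001
1100000
1100000
0111000
Population = 22

Under FIXED-DEAD boundary, generation 3:
0000000
1100000
1001000
0001000
0001110
0000000
0000000
Population = 8

Comparison: toroidal=22, fixed-dead=8 -> toroidal

Answer: toroidal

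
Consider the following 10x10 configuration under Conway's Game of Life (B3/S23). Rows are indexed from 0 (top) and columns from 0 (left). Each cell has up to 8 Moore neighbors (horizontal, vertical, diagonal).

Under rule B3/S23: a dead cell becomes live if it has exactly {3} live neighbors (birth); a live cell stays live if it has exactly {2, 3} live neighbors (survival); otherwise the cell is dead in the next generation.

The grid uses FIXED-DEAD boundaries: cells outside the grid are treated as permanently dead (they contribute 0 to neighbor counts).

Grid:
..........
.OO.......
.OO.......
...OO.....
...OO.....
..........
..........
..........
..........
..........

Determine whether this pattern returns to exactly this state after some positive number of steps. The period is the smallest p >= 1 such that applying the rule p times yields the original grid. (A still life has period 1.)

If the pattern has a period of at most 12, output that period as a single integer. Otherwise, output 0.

Simulating and comparing each generation to the original:
Gen 0 (original, given above): 8 live cells
Gen 1: 6 live cells, differs from original
Gen 2: 8 live cells, MATCHES original -> period = 2

Answer: 2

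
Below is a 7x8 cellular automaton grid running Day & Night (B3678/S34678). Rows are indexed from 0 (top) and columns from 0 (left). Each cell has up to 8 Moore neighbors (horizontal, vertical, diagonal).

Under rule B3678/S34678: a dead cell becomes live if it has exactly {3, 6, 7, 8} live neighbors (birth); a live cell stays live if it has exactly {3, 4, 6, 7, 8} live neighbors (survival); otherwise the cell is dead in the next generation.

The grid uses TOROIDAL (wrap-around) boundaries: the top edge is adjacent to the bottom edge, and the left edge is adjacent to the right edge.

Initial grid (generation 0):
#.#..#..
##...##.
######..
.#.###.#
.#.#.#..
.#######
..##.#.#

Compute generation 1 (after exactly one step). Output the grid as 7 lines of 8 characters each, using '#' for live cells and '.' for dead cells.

Simulating step by step:
Generation 0 (given above): 32 live cells
Generation 1: 27 live cells
(generation 1 grid is the final answer)

Answer: #.##.#..
##...##.
...##...
.##.##..
.##.#.##
.##.##..
....####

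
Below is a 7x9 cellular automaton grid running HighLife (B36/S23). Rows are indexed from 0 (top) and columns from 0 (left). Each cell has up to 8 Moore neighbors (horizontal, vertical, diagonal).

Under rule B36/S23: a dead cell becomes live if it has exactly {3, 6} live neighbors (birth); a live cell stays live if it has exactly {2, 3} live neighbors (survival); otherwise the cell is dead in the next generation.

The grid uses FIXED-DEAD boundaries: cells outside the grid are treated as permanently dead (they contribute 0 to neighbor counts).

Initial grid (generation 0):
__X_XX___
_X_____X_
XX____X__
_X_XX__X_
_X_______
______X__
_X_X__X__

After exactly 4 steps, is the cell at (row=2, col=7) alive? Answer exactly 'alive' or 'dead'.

Simulating step by step:
Generation 0 (given above): 17 live cells
Generation 1: 12 live cells
_________
XXX__XX__
XX____XX_
_X_______
__X______
__X______
_________
Generation 2: 14 live cells
_X_______
X_X__XXX_
_____XXX_
XXX______
_XX______
_________
_________
Generation 3: 14 live cells
_X____X__
_X___X_X_
X_X__X_X_
X_X___X__
X_X______
_________
_________
Generation 4: 15 live cells
______X__
XXX__X_X_
X_X__X_X_
XXXX__X__
_________
_________
_________

Cell (2,7) at generation 4: 1 -> alive

Answer: alive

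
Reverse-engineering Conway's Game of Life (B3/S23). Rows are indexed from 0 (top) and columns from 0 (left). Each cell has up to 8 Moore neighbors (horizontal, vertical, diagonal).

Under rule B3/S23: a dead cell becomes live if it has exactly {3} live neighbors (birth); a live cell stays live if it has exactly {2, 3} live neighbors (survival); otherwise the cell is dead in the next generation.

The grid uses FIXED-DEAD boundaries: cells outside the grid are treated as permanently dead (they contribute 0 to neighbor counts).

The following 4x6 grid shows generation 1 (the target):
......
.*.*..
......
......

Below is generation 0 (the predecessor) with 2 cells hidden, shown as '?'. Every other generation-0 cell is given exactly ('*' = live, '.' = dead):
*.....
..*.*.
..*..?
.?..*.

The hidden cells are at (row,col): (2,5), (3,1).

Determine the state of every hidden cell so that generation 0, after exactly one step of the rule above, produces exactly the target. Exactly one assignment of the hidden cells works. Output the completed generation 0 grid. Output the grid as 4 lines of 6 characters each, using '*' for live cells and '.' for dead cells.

Hidden generation-0 cells (in order): (2,5), (3,1).
A hidden cell only influences target cells in its own 3x3 neighborhood. Try each of the 2^2 = 4 assignments, step the completed generation 0 forward once under B3/S23, and compare with the target:
  (2,5)=. (3,1)=. -> step reproduces the target at every cell -> ACCEPT
  (2,5)=. (3,1)=* -> step gives (2,1)='*' but target has '.' -> reject
  (2,5)=* (3,1)=. -> step gives (2,4)='*' but target has '.' -> reject
  (2,5)=* (3,1)=* -> step gives (2,1)='*' but target has '.' -> reject
Unique solution: (2,5)=dead, (3,1)=dead.
Check: live-neighbor counts of every cell in the completed generation 0:
021211
131301
021422
011201
Applying B3/S23 to generation 0 with these counts gives:
......
.*.*..
......
......
which matches the target exactly.

Answer: *.....
..*.*.
..*...
....*.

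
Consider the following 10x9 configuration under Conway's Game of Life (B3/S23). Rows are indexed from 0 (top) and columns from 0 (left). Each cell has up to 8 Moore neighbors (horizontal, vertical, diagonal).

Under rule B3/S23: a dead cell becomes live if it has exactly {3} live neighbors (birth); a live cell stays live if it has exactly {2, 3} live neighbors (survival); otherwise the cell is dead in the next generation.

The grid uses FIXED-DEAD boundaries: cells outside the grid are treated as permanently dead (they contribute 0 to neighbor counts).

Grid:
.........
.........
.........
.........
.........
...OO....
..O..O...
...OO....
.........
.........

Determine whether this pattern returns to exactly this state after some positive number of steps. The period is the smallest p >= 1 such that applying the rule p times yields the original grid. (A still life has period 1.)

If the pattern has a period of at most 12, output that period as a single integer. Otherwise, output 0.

Simulating and comparing each generation to the original:
Gen 0 (original, given above): 6 live cells
Gen 1: 6 live cells, MATCHES original -> period = 1

Answer: 1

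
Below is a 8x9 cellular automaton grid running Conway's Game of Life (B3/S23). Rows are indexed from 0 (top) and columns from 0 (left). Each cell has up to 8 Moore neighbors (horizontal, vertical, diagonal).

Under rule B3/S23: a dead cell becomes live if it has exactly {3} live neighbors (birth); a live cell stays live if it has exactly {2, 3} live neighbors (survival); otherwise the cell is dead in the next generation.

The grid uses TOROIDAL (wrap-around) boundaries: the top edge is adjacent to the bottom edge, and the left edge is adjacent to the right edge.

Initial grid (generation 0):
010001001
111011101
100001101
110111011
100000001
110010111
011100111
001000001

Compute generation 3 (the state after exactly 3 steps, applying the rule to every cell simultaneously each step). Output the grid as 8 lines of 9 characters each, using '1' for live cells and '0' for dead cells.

Simulating step by step:
Generation 0 (given above): 37 live cells
Generation 1: 21 live cells
000111101
001010000
000000000
010011000
001100000
000101100
000101100
000100101
Generation 2: 19 live cells
001000100
000010000
000111000
001110000
001100100
000101100
001100000
001100000
Generation 3: 8 live cells
(generation 3 grid is the final answer)

Answer: 001000000
000010000
001001000
000000000
000000100
000001100
000000000
010000000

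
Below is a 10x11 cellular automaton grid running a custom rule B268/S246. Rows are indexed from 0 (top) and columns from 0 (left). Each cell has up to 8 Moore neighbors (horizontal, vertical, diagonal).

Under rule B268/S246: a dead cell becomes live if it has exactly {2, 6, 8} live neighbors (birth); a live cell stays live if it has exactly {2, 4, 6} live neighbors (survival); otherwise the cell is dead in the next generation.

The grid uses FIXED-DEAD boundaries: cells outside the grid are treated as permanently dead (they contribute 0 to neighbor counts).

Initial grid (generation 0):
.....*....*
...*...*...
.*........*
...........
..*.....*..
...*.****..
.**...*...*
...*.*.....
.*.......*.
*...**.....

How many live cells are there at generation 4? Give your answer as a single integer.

Answer: 43

Derivation:
Simulating step by step:
Generation 0 (given above): 24 live cells
Generation 1: 34 live cells
....*.*....
..*.*.*..**
..*........
.**......*.
...***..**.
...***.**..
......*.**.
*...*.*..**
*.**..*....
.*.........
Generation 2: 34 live cells
.......*.**
.*.....*...
.....*..*..
.*...*...**
.*.*....*.*
..*..*.*..*
........**.
..*...*...*
*.***..*.**
**.*.......
Generation 3: 48 live cells
......*....
.......*..*
***.*..**.*
*.....**.**
**...*.**..
.****.**..*
.***.*..*..
..*.**.....
*.*****.***
*.......***
Generation 4: 43 live cells
.......*...
*.**.*.....
*..*.*.**..
**.**.*.***
.*....*.*..
..***.**...
******...*.
*...*.....*
..*****....
..*...*....
Population at generation 4: 43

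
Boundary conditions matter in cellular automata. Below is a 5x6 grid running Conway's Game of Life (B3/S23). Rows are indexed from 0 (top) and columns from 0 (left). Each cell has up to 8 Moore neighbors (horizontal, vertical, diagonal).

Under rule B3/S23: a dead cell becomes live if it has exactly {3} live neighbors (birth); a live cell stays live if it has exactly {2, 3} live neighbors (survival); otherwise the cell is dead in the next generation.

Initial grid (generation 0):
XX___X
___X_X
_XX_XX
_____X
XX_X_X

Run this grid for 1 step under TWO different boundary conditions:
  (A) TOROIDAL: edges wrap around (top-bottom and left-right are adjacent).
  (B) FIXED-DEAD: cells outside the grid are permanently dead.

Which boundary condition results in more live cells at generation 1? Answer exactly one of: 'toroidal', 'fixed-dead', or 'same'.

Answer: fixed-dead

Derivation:
Under TOROIDAL boundary, generation 1:
_X____
___X__
__XX_X
___X__
_XX___
Population = 8

Under FIXED-DEAD boundary, generation 1:
____X_
X__X_X
__XX_X
X__X_X
____X_
Population = 11

Comparison: toroidal=8, fixed-dead=11 -> fixed-dead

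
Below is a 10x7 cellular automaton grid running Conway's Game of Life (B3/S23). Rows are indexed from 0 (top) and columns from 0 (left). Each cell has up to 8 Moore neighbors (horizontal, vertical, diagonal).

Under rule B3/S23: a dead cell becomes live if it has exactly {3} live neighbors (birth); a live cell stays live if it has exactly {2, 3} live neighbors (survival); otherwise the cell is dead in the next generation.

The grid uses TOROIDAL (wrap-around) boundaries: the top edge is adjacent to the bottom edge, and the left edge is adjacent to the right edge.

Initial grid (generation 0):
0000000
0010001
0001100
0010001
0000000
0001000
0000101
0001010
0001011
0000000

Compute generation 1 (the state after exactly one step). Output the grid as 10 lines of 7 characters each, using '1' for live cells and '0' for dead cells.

Simulating step by step:
Generation 0 (given above): 14 live cells
Generation 1: 11 live cells
(generation 1 grid is the final answer)

Answer: 0000000
0001000
0011010
0001000
0000000
0000000
0001110
0001000
0000011
0000000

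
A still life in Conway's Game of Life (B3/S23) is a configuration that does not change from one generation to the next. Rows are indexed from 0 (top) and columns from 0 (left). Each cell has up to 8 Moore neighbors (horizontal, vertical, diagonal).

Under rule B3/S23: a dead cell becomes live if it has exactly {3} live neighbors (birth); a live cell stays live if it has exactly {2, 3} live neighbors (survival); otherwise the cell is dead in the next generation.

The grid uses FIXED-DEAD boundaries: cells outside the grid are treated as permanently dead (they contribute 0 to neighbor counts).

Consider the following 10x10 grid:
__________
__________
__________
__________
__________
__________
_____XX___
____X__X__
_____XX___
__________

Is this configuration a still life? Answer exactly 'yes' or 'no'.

Answer: yes

Derivation:
Compute generation 1 and compare to generation 0 (given above):
Generation 1:
__________
__________
__________
__________
__________
__________
_____XX___
____X__X__
_____XX___
__________
The grids are IDENTICAL -> still life.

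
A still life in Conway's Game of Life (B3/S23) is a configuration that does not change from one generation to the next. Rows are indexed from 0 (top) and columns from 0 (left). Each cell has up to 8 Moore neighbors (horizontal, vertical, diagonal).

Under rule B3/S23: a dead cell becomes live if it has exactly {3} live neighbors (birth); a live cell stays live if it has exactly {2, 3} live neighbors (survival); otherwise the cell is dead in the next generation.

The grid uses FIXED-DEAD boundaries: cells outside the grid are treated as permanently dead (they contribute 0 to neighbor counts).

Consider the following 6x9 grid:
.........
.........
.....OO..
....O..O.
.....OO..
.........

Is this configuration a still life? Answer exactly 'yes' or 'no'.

Answer: yes

Derivation:
Compute generation 1 and compare to generation 0 (given above):
Generation 1:
.........
.........
.....OO..
....O..O.
.....OO..
.........
The grids are IDENTICAL -> still life.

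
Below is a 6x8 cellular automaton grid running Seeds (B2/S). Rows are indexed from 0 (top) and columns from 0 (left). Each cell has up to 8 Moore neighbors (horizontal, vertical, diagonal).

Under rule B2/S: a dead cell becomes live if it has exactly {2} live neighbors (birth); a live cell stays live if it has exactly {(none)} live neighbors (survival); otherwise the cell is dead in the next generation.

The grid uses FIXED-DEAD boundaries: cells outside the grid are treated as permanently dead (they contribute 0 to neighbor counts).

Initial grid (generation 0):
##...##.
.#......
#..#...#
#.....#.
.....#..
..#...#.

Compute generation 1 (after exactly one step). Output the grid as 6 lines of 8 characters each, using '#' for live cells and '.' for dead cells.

Answer: ..#.....
....##.#
..#...#.
.#..##.#
.#.....#
.....#..

Derivation:
Simulating step by step:
Generation 0 (given above): 13 live cells
Generation 1: 13 live cells
(generation 1 grid is the final answer)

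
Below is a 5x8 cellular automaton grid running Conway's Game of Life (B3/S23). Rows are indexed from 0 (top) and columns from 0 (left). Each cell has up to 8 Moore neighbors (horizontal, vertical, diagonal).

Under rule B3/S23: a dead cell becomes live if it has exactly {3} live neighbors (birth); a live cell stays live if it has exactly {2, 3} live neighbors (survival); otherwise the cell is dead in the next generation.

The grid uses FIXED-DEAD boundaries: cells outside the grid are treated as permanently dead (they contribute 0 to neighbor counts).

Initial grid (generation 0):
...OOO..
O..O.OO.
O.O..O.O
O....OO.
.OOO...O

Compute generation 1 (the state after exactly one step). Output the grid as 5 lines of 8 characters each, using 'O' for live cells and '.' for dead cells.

Simulating step by step:
Generation 0 (given above): 18 live cells
Generation 1: 16 live cells
(generation 1 grid is the final answer)

Answer: ...O.OO.
.OOO....
O......O
O..OOO.O
.OO...O.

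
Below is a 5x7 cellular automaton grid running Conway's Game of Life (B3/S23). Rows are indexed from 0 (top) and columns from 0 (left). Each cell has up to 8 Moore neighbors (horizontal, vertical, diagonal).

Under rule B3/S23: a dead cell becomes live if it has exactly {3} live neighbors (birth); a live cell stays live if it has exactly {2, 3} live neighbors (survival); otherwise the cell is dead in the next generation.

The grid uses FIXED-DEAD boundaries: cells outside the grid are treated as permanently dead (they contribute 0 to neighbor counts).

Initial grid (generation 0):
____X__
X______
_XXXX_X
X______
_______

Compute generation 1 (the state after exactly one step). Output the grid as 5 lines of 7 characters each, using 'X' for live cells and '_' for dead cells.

Answer: _______
_XX_XX_
XXXX___
_XXX___
_______

Derivation:
Simulating step by step:
Generation 0 (given above): 8 live cells
Generation 1: 11 live cells
(generation 1 grid is the final answer)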